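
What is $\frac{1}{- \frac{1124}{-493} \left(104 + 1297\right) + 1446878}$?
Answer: $\frac{493}{714885578} \approx 6.8962 \cdot 10^{-7}$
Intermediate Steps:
$\frac{1}{- \frac{1124}{-493} \left(104 + 1297\right) + 1446878} = \frac{1}{\left(-1124\right) \left(- \frac{1}{493}\right) 1401 + 1446878} = \frac{1}{\frac{1124}{493} \cdot 1401 + 1446878} = \frac{1}{\frac{1574724}{493} + 1446878} = \frac{1}{\frac{714885578}{493}} = \frac{493}{714885578}$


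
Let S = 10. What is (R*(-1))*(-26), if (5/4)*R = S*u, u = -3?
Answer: -624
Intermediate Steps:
R = -24 (R = 4*(10*(-3))/5 = (4/5)*(-30) = -24)
(R*(-1))*(-26) = -24*(-1)*(-26) = 24*(-26) = -624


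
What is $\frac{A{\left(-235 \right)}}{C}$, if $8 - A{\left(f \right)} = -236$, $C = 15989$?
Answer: $\frac{244}{15989} \approx 0.01526$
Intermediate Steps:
$A{\left(f \right)} = 244$ ($A{\left(f \right)} = 8 - -236 = 8 + 236 = 244$)
$\frac{A{\left(-235 \right)}}{C} = \frac{244}{15989}$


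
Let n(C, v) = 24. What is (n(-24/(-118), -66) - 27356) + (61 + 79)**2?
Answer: -7732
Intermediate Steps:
(n(-24/(-118), -66) - 27356) + (61 + 79)**2 = (24 - 27356) + (61 + 79)**2 = -27332 + 140**2 = -27332 + 19600 = -7732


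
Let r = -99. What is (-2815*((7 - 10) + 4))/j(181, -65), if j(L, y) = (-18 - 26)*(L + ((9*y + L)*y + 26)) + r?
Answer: 2815/1164647 ≈ 0.0024170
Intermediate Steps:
j(L, y) = -1243 - 44*L - 44*y*(L + 9*y) (j(L, y) = (-18 - 26)*(L + ((9*y + L)*y + 26)) - 99 = -44*(L + ((L + 9*y)*y + 26)) - 99 = -44*(L + (y*(L + 9*y) + 26)) - 99 = -44*(L + (26 + y*(L + 9*y))) - 99 = -44*(26 + L + y*(L + 9*y)) - 99 = (-1144 - 44*L - 44*y*(L + 9*y)) - 99 = -1243 - 44*L - 44*y*(L + 9*y))
(-2815*((7 - 10) + 4))/j(181, -65) = (-2815*((7 - 10) + 4))/(-1243 - 396*(-65)² - 44*181 - 44*181*(-65)) = (-2815*(-3 + 4))/(-1243 - 396*4225 - 7964 + 517660) = (-2815*1)/(-1243 - 1673100 - 7964 + 517660) = -2815/(-1164647) = -2815*(-1/1164647) = 2815/1164647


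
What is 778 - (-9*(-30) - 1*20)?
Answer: 528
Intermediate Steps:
778 - (-9*(-30) - 1*20) = 778 - (270 - 20) = 778 - 1*250 = 778 - 250 = 528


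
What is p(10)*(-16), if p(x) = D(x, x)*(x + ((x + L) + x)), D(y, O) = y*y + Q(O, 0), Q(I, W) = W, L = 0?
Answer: -48000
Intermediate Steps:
D(y, O) = y² (D(y, O) = y*y + 0 = y² + 0 = y²)
p(x) = 3*x³ (p(x) = x²*(x + ((x + 0) + x)) = x²*(x + (x + x)) = x²*(x + 2*x) = x²*(3*x) = 3*x³)
p(10)*(-16) = (3*10³)*(-16) = (3*1000)*(-16) = 3000*(-16) = -48000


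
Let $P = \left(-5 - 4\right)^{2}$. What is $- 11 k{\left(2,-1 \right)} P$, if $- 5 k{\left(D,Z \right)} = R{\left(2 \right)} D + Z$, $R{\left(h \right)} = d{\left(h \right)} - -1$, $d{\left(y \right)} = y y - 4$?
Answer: $\frac{891}{5} \approx 178.2$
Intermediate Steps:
$d{\left(y \right)} = -4 + y^{2}$ ($d{\left(y \right)} = y^{2} - 4 = -4 + y^{2}$)
$P = 81$ ($P = \left(-9\right)^{2} = 81$)
$R{\left(h \right)} = -3 + h^{2}$ ($R{\left(h \right)} = \left(-4 + h^{2}\right) - -1 = \left(-4 + h^{2}\right) + 1 = -3 + h^{2}$)
$k{\left(D,Z \right)} = - \frac{D}{5} - \frac{Z}{5}$ ($k{\left(D,Z \right)} = - \frac{\left(-3 + 2^{2}\right) D + Z}{5} = - \frac{\left(-3 + 4\right) D + Z}{5} = - \frac{1 D + Z}{5} = - \frac{D + Z}{5} = - \frac{D}{5} - \frac{Z}{5}$)
$- 11 k{\left(2,-1 \right)} P = - 11 \left(\left(- \frac{1}{5}\right) 2 - - \frac{1}{5}\right) 81 = - 11 \left(- \frac{2}{5} + \frac{1}{5}\right) 81 = \left(-11\right) \left(- \frac{1}{5}\right) 81 = \frac{11}{5} \cdot 81 = \frac{891}{5}$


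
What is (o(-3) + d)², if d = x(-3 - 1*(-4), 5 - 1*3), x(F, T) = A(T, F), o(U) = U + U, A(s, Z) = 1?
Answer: 25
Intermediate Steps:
o(U) = 2*U
x(F, T) = 1
d = 1
(o(-3) + d)² = (2*(-3) + 1)² = (-6 + 1)² = (-5)² = 25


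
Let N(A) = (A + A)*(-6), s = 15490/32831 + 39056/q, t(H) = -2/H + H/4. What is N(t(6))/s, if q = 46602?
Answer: -764995131/71575447 ≈ -10.688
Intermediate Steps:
t(H) = -2/H + H/4 (t(H) = -2/H + H*(¼) = -2/H + H/4)
s = 1002056258/764995131 (s = 15490/32831 + 39056/46602 = 15490*(1/32831) + 39056*(1/46602) = 15490/32831 + 19528/23301 = 1002056258/764995131 ≈ 1.3099)
N(A) = -12*A (N(A) = (2*A)*(-6) = -12*A)
N(t(6))/s = (-12*(-2/6 + (¼)*6))/(1002056258/764995131) = -12*(-2*⅙ + 3/2)*(764995131/1002056258) = -12*(-⅓ + 3/2)*(764995131/1002056258) = -12*7/6*(764995131/1002056258) = -14*764995131/1002056258 = -764995131/71575447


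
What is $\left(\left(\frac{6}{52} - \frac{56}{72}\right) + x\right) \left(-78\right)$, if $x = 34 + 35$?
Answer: $- \frac{15991}{3} \approx -5330.3$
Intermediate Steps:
$x = 69$
$\left(\left(\frac{6}{52} - \frac{56}{72}\right) + x\right) \left(-78\right) = \left(\left(\frac{6}{52} - \frac{56}{72}\right) + 69\right) \left(-78\right) = \left(\left(6 \cdot \frac{1}{52} - \frac{7}{9}\right) + 69\right) \left(-78\right) = \left(\left(\frac{3}{26} - \frac{7}{9}\right) + 69\right) \left(-78\right) = \left(- \frac{155}{234} + 69\right) \left(-78\right) = \frac{15991}{234} \left(-78\right) = - \frac{15991}{3}$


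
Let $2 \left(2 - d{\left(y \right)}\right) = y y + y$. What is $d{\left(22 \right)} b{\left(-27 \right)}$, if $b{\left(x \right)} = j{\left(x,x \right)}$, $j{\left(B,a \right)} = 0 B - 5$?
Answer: $1255$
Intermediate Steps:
$j{\left(B,a \right)} = -5$ ($j{\left(B,a \right)} = 0 - 5 = -5$)
$b{\left(x \right)} = -5$
$d{\left(y \right)} = 2 - \frac{y}{2} - \frac{y^{2}}{2}$ ($d{\left(y \right)} = 2 - \frac{y y + y}{2} = 2 - \frac{y^{2} + y}{2} = 2 - \frac{y + y^{2}}{2} = 2 - \left(\frac{y}{2} + \frac{y^{2}}{2}\right) = 2 - \frac{y}{2} - \frac{y^{2}}{2}$)
$d{\left(22 \right)} b{\left(-27 \right)} = \left(2 - 11 - \frac{22^{2}}{2}\right) \left(-5\right) = \left(2 - 11 - 242\right) \left(-5\right) = \left(-251\right) \left(-5\right) = 1255$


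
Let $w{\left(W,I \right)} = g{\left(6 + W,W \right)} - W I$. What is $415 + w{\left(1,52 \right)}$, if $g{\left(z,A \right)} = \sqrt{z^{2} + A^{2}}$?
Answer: $363 + 5 \sqrt{2} \approx 370.07$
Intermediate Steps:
$g{\left(z,A \right)} = \sqrt{A^{2} + z^{2}}$
$w{\left(W,I \right)} = \sqrt{W^{2} + \left(6 + W\right)^{2}} - I W$ ($w{\left(W,I \right)} = \sqrt{W^{2} + \left(6 + W\right)^{2}} - W I = \sqrt{W^{2} + \left(6 + W\right)^{2}} - I W$)
$415 + w{\left(1,52 \right)} = 415 + \left(\sqrt{1^{2} + \left(6 + 1\right)^{2}} - 52 \cdot 1\right) = 415 - \left(52 - \sqrt{1 + 7^{2}}\right) = 415 - \left(52 - \sqrt{1 + 49}\right) = 415 - \left(52 - \sqrt{50}\right) = 415 - \left(52 - 5 \sqrt{2}\right) = 363 + 5 \sqrt{2}$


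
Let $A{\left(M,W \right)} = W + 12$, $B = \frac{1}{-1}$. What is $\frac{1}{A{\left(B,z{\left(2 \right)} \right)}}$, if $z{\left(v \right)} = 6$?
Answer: $\frac{1}{18} \approx 0.055556$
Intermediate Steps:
$B = -1$
$A{\left(M,W \right)} = 12 + W$
$\frac{1}{A{\left(B,z{\left(2 \right)} \right)}} = \frac{1}{12 + 6} = \frac{1}{18}$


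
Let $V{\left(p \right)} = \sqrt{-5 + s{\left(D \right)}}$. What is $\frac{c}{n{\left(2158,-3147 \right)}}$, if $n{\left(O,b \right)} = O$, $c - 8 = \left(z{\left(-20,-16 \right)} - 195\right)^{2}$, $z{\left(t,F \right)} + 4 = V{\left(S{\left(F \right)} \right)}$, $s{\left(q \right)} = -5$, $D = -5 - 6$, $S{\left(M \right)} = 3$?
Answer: $\frac{39599}{2158} - \frac{199 i \sqrt{10}}{1079} \approx 18.35 - 0.58322 i$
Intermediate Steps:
$D = -11$ ($D = -5 - 6 = -11$)
$V{\left(p \right)} = i \sqrt{10}$ ($V{\left(p \right)} = \sqrt{-5 - 5} = \sqrt{-10} = i \sqrt{10}$)
$z{\left(t,F \right)} = -4 + i \sqrt{10}$
$c = 8 + \left(-199 + i \sqrt{10}\right)^{2}$ ($c = 8 + \left(\left(-4 + i \sqrt{10}\right) - 195\right)^{2} = 8 + \left(-199 + i \sqrt{10}\right)^{2} \approx 39599.0 - 1258.6 i$)
$\frac{c}{n{\left(2158,-3147 \right)}} = \frac{39599 - 398 i \sqrt{10}}{2158} = \left(39599 - 398 i \sqrt{10}\right) \frac{1}{2158} = \frac{39599}{2158} - \frac{199 i \sqrt{10}}{1079}$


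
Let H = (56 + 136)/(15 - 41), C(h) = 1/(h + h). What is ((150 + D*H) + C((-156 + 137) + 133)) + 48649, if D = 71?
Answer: 143086201/2964 ≈ 48275.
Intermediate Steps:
C(h) = 1/(2*h)
H = -96/13 (H = 192/(-26) = 192*(-1/26) = -96/13 ≈ -7.3846)
((150 + D*H) + C((-156 + 137) + 133)) + 48649 = ((150 + 71*(-96/13)) + 1/(2*((-156 + 137) + 133))) + 48649 = ((150 - 6816/13) + 1/(2*(-19 + 133))) + 48649 = (-4866/13 + (1/2)/114) + 48649 = (-4866/13 + (1/2)*(1/114)) + 48649 = (-4866/13 + 1/228) + 48649 = -1109435/2964 + 48649 = 143086201/2964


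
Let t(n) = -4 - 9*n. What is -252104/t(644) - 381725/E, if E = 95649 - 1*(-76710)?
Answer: 5154798542/124960275 ≈ 41.251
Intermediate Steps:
E = 172359 (E = 95649 + 76710 = 172359)
-252104/t(644) - 381725/E = -252104/(-4 - 9*644) - 381725/172359 = -252104/(-4 - 5796) - 381725*1/172359 = -252104/(-5800) - 381725/172359 = -252104*(-1/5800) - 381725/172359 = 31513/725 - 381725/172359 = 5154798542/124960275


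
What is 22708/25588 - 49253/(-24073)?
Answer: 451733862/153994981 ≈ 2.9334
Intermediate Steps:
22708/25588 - 49253/(-24073) = 22708*(1/25588) - 49253*(-1/24073) = 5677/6397 + 49253/24073 = 451733862/153994981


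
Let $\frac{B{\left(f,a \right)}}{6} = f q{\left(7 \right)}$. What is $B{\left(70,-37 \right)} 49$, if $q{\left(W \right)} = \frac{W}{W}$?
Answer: $20580$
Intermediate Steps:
$q{\left(W \right)} = 1$
$B{\left(f,a \right)} = 6 f$ ($B{\left(f,a \right)} = 6 f 1 = 6 f$)
$B{\left(70,-37 \right)} 49 = 6 \cdot 70 \cdot 49 = 420 \cdot 49 = 20580$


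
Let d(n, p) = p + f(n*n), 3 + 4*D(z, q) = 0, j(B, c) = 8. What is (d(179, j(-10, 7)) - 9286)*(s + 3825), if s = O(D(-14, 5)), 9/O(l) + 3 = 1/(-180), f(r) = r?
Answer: 47067168915/541 ≈ 8.7000e+7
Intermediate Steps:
D(z, q) = -¾ (D(z, q) = -¾ + (¼)*0 = -¾ + 0 = -¾)
O(l) = -1620/541 (O(l) = 9/(-3 + 1/(-180)) = 9/(-3 - 1/180) = 9/(-541/180) = 9*(-180/541) = -1620/541)
s = -1620/541 ≈ -2.9945
d(n, p) = p + n² (d(n, p) = p + n*n = p + n²)
(d(179, j(-10, 7)) - 9286)*(s + 3825) = ((8 + 179²) - 9286)*(-1620/541 + 3825) = ((8 + 32041) - 9286)*(2067705/541) = (32049 - 9286)*(2067705/541) = 22763*(2067705/541) = 47067168915/541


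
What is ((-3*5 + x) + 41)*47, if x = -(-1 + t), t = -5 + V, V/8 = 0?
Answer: 1504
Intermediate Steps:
V = 0 (V = 8*0 = 0)
t = -5 (t = -5 + 0 = -5)
x = 6 (x = -(-1 - 5) = -1*(-6) = 6)
((-3*5 + x) + 41)*47 = ((-3*5 + 6) + 41)*47 = ((-15 + 6) + 41)*47 = (-9 + 41)*47 = 32*47 = 1504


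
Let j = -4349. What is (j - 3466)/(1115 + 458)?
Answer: -7815/1573 ≈ -4.9682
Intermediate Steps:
(j - 3466)/(1115 + 458) = (-4349 - 3466)/(1115 + 458) = -7815/1573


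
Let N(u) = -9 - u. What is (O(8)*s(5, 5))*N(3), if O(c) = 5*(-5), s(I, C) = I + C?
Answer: 3000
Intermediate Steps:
s(I, C) = C + I
O(c) = -25
(O(8)*s(5, 5))*N(3) = (-25*(5 + 5))*(-9 - 1*3) = (-25*10)*(-9 - 3) = -250*(-12) = 3000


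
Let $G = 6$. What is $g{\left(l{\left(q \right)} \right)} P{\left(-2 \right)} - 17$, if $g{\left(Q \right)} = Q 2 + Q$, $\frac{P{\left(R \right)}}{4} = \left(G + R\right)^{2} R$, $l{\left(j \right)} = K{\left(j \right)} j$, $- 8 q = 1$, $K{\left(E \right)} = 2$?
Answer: $79$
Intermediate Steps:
$q = - \frac{1}{8}$ ($q = \left(- \frac{1}{8}\right) 1 = - \frac{1}{8} \approx -0.125$)
$l{\left(j \right)} = 2 j$
$P{\left(R \right)} = 4 R \left(6 + R\right)^{2}$ ($P{\left(R \right)} = 4 \left(6 + R\right)^{2} R = 4 R \left(6 + R\right)^{2}$)
$g{\left(Q \right)} = 3 Q$ ($g{\left(Q \right)} = 2 Q + Q = 3 Q$)
$g{\left(l{\left(q \right)} \right)} P{\left(-2 \right)} - 17 = 3 \cdot 2 \left(- \frac{1}{8}\right) 4 \left(-2\right) \left(6 - 2\right)^{2} - 17 = 3 \left(- \frac{1}{4}\right) 4 \left(-2\right) 4^{2} - 17 = - \frac{3 \cdot 4 \left(-2\right) 16}{4} - 17 = \left(- \frac{3}{4}\right) \left(-128\right) - 17 = 96 - 17 = 79$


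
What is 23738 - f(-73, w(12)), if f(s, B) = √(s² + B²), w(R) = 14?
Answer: 23738 - 5*√221 ≈ 23664.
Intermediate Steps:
f(s, B) = √(B² + s²)
23738 - f(-73, w(12)) = 23738 - √(14² + (-73)²) = 23738 - √(196 + 5329) = 23738 - √5525 = 23738 - 5*√221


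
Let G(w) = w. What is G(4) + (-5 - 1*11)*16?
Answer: -252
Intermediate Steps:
G(4) + (-5 - 1*11)*16 = 4 + (-5 - 1*11)*16 = 4 + (-5 - 11)*16 = 4 - 16*16 = 4 - 256 = -252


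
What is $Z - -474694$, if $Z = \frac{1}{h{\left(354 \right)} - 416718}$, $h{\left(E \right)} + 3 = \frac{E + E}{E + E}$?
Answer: $\frac{197814483679}{416720} \approx 4.7469 \cdot 10^{5}$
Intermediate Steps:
$h{\left(E \right)} = -2$ ($h{\left(E \right)} = -3 + \frac{E + E}{E + E} = -3 + \frac{2 E}{2 E} = -3 + 2 E \frac{1}{2 E} = -3 + 1 = -2$)
$Z = - \frac{1}{416720}$ ($Z = \frac{1}{-2 - 416718} = \frac{1}{-416720} = - \frac{1}{416720} \approx -2.3997 \cdot 10^{-6}$)
$Z - -474694 = - \frac{1}{416720} - -474694 = - \frac{1}{416720} + 474694 = \frac{197814483679}{416720}$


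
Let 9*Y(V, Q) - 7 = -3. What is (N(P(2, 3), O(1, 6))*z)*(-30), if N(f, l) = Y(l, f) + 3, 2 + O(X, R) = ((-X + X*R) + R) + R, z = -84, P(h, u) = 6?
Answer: 8680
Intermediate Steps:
Y(V, Q) = 4/9 (Y(V, Q) = 7/9 + (⅑)*(-3) = 7/9 - ⅓ = 4/9)
O(X, R) = -2 - X + 2*R + R*X (O(X, R) = -2 + (((-X + X*R) + R) + R) = -2 + (((-X + R*X) + R) + R) = -2 + ((R - X + R*X) + R) = -2 + (-X + 2*R + R*X) = -2 - X + 2*R + R*X)
N(f, l) = 31/9 (N(f, l) = 4/9 + 3 = 31/9)
(N(P(2, 3), O(1, 6))*z)*(-30) = ((31/9)*(-84))*(-30) = -868/3*(-30) = 8680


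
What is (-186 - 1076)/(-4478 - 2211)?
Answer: 1262/6689 ≈ 0.18867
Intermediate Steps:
(-186 - 1076)/(-4478 - 2211) = -1262/(-6689) = -1262*(-1/6689) = 1262/6689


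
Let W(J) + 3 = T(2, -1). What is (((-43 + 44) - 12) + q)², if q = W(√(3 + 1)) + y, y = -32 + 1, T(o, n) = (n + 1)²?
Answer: 2025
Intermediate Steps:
T(o, n) = (1 + n)²
W(J) = -3 (W(J) = -3 + (1 - 1)² = -3 + 0² = -3 + 0 = -3)
y = -31
q = -34 (q = -3 - 31 = -34)
(((-43 + 44) - 12) + q)² = (((-43 + 44) - 12) - 34)² = ((1 - 12) - 34)² = (-11 - 34)² = (-45)² = 2025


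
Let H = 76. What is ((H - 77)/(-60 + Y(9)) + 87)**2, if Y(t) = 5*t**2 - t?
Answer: 854451361/112896 ≈ 7568.5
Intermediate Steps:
Y(t) = -t + 5*t**2
((H - 77)/(-60 + Y(9)) + 87)**2 = ((76 - 77)/(-60 + 9*(-1 + 5*9)) + 87)**2 = (-1/(-60 + 9*(-1 + 45)) + 87)**2 = (-1/(-60 + 9*44) + 87)**2 = (-1/(-60 + 396) + 87)**2 = (-1/336 + 87)**2 = (29231/336)**2 = 854451361/112896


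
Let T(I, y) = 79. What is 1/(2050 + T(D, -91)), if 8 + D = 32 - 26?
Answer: 1/2129 ≈ 0.00046970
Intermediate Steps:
D = -2 (D = -8 + (32 - 26) = -8 + 6 = -2)
1/(2050 + T(D, -91)) = 1/(2050 + 79) = 1/2129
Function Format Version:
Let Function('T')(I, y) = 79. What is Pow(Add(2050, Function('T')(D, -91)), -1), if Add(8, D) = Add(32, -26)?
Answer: Rational(1, 2129) ≈ 0.00046970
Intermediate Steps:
D = -2 (D = Add(-8, Add(32, -26)) = Add(-8, 6) = -2)
Pow(Add(2050, Function('T')(D, -91)), -1) = Pow(Add(2050, 79), -1) = Pow(2129, -1) = Rational(1, 2129)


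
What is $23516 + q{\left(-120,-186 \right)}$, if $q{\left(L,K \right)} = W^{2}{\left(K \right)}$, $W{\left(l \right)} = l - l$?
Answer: $23516$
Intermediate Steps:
$W{\left(l \right)} = 0$
$q{\left(L,K \right)} = 0$ ($q{\left(L,K \right)} = 0^{2} = 0$)
$23516 + q{\left(-120,-186 \right)} = 23516 + 0 = 23516$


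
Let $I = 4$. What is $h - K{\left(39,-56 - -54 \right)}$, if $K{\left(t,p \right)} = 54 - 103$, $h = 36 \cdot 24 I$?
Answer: $3505$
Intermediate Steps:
$h = 3456$ ($h = 36 \cdot 24 \cdot 4 = 864 \cdot 4 = 3456$)
$K{\left(t,p \right)} = -49$
$h - K{\left(39,-56 - -54 \right)} = 3456 - -49 = 3456 + 49 = 3505$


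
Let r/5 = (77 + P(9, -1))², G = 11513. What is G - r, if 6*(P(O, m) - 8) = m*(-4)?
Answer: -226628/9 ≈ -25181.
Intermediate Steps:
P(O, m) = 8 - 2*m/3 (P(O, m) = 8 + (m*(-4))/6 = 8 + (-4*m)/6 = 8 - 2*m/3)
r = 330245/9 (r = 5*(77 + (8 - ⅔*(-1)))² = 5*(77 + (8 + ⅔))² = 5*(77 + 26/3)² = 5*(257/3)² = 5*(66049/9) = 330245/9 ≈ 36694.)
G - r = 11513 - 1*330245/9 = 11513 - 330245/9 = -226628/9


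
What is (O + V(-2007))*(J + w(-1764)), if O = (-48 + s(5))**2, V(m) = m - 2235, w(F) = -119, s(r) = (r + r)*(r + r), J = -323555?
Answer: 497810612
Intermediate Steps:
s(r) = 4*r**2 (s(r) = (2*r)*(2*r) = 4*r**2)
V(m) = -2235 + m
O = 2704 (O = (-48 + 4*5**2)**2 = (-48 + 4*25)**2 = (-48 + 100)**2 = 52**2 = 2704)
(O + V(-2007))*(J + w(-1764)) = (2704 + (-2235 - 2007))*(-323555 - 119) = (2704 - 4242)*(-323674) = -1538*(-323674) = 497810612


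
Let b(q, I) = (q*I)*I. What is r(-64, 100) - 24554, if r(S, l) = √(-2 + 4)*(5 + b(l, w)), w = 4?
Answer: -24554 + 1605*√2 ≈ -22284.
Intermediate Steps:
b(q, I) = q*I² (b(q, I) = (I*q)*I = q*I²)
r(S, l) = √2*(5 + 16*l) (r(S, l) = √(-2 + 4)*(5 + l*4²) = √2*(5 + l*16) = √2*(5 + 16*l))
r(-64, 100) - 24554 = √2*(5 + 16*100) - 24554 = √2*(5 + 1600) - 24554 = √2*1605 - 24554 = 1605*√2 - 24554 = -24554 + 1605*√2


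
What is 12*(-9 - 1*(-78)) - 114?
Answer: 714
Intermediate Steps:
12*(-9 - 1*(-78)) - 114 = 12*(-9 + 78) - 114 = 12*69 - 114 = 828 - 114 = 714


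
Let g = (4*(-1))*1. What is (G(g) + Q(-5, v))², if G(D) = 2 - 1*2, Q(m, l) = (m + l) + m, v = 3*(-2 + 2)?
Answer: 100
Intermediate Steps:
v = 0 (v = 3*0 = 0)
Q(m, l) = l + 2*m (Q(m, l) = (l + m) + m = l + 2*m)
g = -4 (g = -4*1 = -4)
G(D) = 0 (G(D) = 2 - 2 = 0)
(G(g) + Q(-5, v))² = (0 + (0 + 2*(-5)))² = (0 + (0 - 10))² = (0 - 10)² = (-10)² = 100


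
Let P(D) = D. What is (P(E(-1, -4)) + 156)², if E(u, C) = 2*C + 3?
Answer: 22801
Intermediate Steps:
E(u, C) = 3 + 2*C
(P(E(-1, -4)) + 156)² = ((3 + 2*(-4)) + 156)² = ((3 - 8) + 156)² = (-5 + 156)² = 151² = 22801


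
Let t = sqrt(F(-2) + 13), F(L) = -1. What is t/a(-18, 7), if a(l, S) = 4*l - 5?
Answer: -2*sqrt(3)/77 ≈ -0.044988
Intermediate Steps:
a(l, S) = -5 + 4*l
t = 2*sqrt(3) (t = sqrt(-1 + 13) = sqrt(12) = 2*sqrt(3) ≈ 3.4641)
t/a(-18, 7) = (2*sqrt(3))/(-5 + 4*(-18)) = (2*sqrt(3))/(-5 - 72) = (2*sqrt(3))/(-77) = -2*sqrt(3)/77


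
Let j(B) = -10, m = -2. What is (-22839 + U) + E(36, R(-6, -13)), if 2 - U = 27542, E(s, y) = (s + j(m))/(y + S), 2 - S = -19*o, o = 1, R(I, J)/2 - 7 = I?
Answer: -1158691/23 ≈ -50378.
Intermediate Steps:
R(I, J) = 14 + 2*I
S = 21 (S = 2 - (-19) = 2 - 1*(-19) = 2 + 19 = 21)
E(s, y) = (-10 + s)/(21 + y) (E(s, y) = (s - 10)/(y + 21) = (-10 + s)/(21 + y))
U = -27540 (U = 2 - 1*27542 = 2 - 27542 = -27540)
(-22839 + U) + E(36, R(-6, -13)) = (-22839 - 27540) + (-10 + 36)/(21 + (14 + 2*(-6))) = -50379 + 26/(21 + (14 - 12)) = -50379 + 26/(21 + 2) = -50379 + 26/23 = -1158691/23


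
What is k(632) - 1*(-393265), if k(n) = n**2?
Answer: 792689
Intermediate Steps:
k(632) - 1*(-393265) = 632**2 - 1*(-393265) = 399424 + 393265 = 792689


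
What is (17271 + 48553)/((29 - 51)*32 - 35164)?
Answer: -16456/8967 ≈ -1.8352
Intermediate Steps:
(17271 + 48553)/((29 - 51)*32 - 35164) = 65824/(-22*32 - 35164) = 65824/(-704 - 35164) = 65824/(-35868) = 65824*(-1/35868) = -16456/8967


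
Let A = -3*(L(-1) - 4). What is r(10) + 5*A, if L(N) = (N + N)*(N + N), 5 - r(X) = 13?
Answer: -8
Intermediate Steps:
r(X) = -8 (r(X) = 5 - 1*13 = 5 - 13 = -8)
L(N) = 4*N² (L(N) = (2*N)*(2*N) = 4*N²)
A = 0 (A = -3*(4*(-1)² - 4) = -3*(4*1 - 4) = -3*(4 - 4) = -3*0 = 0)
r(10) + 5*A = -8 + 5*0 = -8 + 0 = -8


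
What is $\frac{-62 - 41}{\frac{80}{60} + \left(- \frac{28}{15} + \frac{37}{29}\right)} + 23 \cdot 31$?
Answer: $\frac{185494}{323} \approx 574.29$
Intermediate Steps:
$\frac{-62 - 41}{\frac{80}{60} + \left(- \frac{28}{15} + \frac{37}{29}\right)} + 23 \cdot 31 = - \frac{103}{80 \cdot \frac{1}{60} + \left(\left(-28\right) \frac{1}{15} + 37 \cdot \frac{1}{29}\right)} + 713 = - \frac{103}{\frac{4}{3} + \left(- \frac{28}{15} + \frac{37}{29}\right)} + 713 = - \frac{103}{\frac{4}{3} - \frac{257}{435}} + 713 = - \frac{103}{\frac{323}{435}} + 713 = \left(-103\right) \frac{435}{323} + 713 = - \frac{44805}{323} + 713 = \frac{185494}{323}$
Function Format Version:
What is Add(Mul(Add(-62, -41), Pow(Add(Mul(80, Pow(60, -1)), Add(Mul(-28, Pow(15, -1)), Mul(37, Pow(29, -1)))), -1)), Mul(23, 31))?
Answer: Rational(185494, 323) ≈ 574.29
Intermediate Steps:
Add(Mul(Add(-62, -41), Pow(Add(Mul(80, Pow(60, -1)), Add(Mul(-28, Pow(15, -1)), Mul(37, Pow(29, -1)))), -1)), Mul(23, 31)) = Add(Mul(-103, Pow(Add(Mul(80, Rational(1, 60)), Add(Mul(-28, Rational(1, 15)), Mul(37, Rational(1, 29)))), -1)), 713) = Add(Mul(-103, Pow(Add(Rational(4, 3), Add(Rational(-28, 15), Rational(37, 29))), -1)), 713) = Add(Mul(-103, Pow(Add(Rational(4, 3), Rational(-257, 435)), -1)), 713) = Add(Mul(-103, Pow(Rational(323, 435), -1)), 713) = Add(Mul(-103, Rational(435, 323)), 713) = Add(Rational(-44805, 323), 713) = Rational(185494, 323)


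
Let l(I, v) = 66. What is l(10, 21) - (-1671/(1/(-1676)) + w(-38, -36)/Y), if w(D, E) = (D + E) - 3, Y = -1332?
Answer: -3730306037/1332 ≈ -2.8005e+6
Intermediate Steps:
w(D, E) = -3 + D + E
l(10, 21) - (-1671/(1/(-1676)) + w(-38, -36)/Y) = 66 - (-1671/(1/(-1676)) + (-3 - 38 - 36)/(-1332)) = 66 - (-1671/(-1/1676) - 77*(-1/1332)) = 66 - (-1671*(-1676) + 77/1332) = 66 - (2800596 + 77/1332) = 66 - 1*3730393949/1332 = 66 - 3730393949/1332 = -3730306037/1332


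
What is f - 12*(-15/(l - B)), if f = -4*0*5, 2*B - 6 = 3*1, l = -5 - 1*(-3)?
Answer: -360/13 ≈ -27.692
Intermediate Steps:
l = -2 (l = -5 + 3 = -2)
B = 9/2 (B = 3 + (3*1)/2 = 3 + (½)*3 = 3 + 3/2 = 9/2 ≈ 4.5000)
f = 0 (f = 0*5 = 0)
f - 12*(-15/(l - B)) = 0 - 12*(-15/(-2 - 1*9/2)) = 0 - 12*(-15/(-2 - 9/2)) = 0 - 12/((-13/2*(-1/15))) = 0 - 12/13/30 = 0 - 12*30/13 = 0 - 360/13 = -360/13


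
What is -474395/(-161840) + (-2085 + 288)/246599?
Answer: 23338901225/7981916432 ≈ 2.9240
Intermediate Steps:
-474395/(-161840) + (-2085 + 288)/246599 = -474395*(-1/161840) - 1797*1/246599 = 94879/32368 - 1797/246599 = 23338901225/7981916432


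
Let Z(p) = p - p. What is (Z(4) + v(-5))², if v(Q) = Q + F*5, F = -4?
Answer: 625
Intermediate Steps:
Z(p) = 0
v(Q) = -20 + Q (v(Q) = Q - 4*5 = Q - 20 = -20 + Q)
(Z(4) + v(-5))² = (0 + (-20 - 5))² = (0 - 25)² = (-25)² = 625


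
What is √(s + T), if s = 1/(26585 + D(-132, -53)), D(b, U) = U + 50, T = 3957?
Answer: 5*√111841080218/26582 ≈ 62.905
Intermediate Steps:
D(b, U) = 50 + U
s = 1/26582 (s = 1/(26585 + (50 - 53)) = 1/(26585 - 3) = 1/26582 ≈ 3.7619e-5)
√(s + T) = √(1/26582 + 3957) = √(105184975/26582) = 5*√111841080218/26582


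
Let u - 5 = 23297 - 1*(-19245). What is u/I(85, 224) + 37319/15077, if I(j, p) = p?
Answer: 649840575/3377248 ≈ 192.42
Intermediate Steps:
u = 42547 (u = 5 + (23297 - 1*(-19245)) = 5 + (23297 + 19245) = 5 + 42542 = 42547)
u/I(85, 224) + 37319/15077 = 42547/224 + 37319/15077 = 649840575/3377248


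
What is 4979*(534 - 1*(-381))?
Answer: 4555785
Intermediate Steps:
4979*(534 - 1*(-381)) = 4979*(534 + 381) = 4979*915 = 4555785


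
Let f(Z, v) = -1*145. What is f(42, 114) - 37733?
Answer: -37878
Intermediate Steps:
f(Z, v) = -145
f(42, 114) - 37733 = -145 - 37733 = -37878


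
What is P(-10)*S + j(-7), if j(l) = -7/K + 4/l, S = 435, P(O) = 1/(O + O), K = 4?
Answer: -337/14 ≈ -24.071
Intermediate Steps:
P(O) = 1/(2*O)
j(l) = -7/4 + 4/l
P(-10)*S + j(-7) = ((½)/(-10))*435 + (-7/4 + 4/(-7)) = ((½)*(-⅒))*435 + (-7/4 + 4*(-⅐)) = -1/20*435 + (-7/4 - 4/7) = -87/4 - 65/28 = -337/14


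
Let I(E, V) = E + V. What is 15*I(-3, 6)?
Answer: 45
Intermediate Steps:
15*I(-3, 6) = 15*(-3 + 6) = 15*3 = 45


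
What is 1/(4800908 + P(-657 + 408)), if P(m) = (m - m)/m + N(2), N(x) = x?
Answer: 1/4800910 ≈ 2.0829e-7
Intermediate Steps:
P(m) = 2 (P(m) = (m - m)/m + 2 = 0/m + 2 = 0 + 2 = 2)
1/(4800908 + P(-657 + 408)) = 1/(4800908 + 2) = 1/4800910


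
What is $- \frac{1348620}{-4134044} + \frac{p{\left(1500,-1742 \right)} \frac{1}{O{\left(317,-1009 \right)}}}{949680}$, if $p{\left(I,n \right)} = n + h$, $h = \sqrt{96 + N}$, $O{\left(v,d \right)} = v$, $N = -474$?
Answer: $\frac{50749113435319}{155568499147080} + \frac{i \sqrt{42}}{100349520} \approx 0.32622 + 6.4582 \cdot 10^{-8} i$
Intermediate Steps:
$h = 3 i \sqrt{42}$ ($h = \sqrt{96 - 474} = \sqrt{-378} = 3 i \sqrt{42} \approx 19.442 i$)
$p{\left(I,n \right)} = n + 3 i \sqrt{42}$
$- \frac{1348620}{-4134044} + \frac{p{\left(1500,-1742 \right)} \frac{1}{O{\left(317,-1009 \right)}}}{949680} = - \frac{1348620}{-4134044} + \frac{\left(-1742 + 3 i \sqrt{42}\right) \frac{1}{317}}{949680} = \left(-1348620\right) \left(- \frac{1}{4134044}\right) + \left(-1742 + 3 i \sqrt{42}\right) \frac{1}{317} \cdot \frac{1}{949680} = \frac{337155}{1033511} + \left(- \frac{1742}{317} + \frac{3 i \sqrt{42}}{317}\right) \frac{1}{949680} = \frac{337155}{1033511} - \left(\frac{871}{150524280} - \frac{i \sqrt{42}}{100349520}\right) = \frac{50749113435319}{155568499147080} + \frac{i \sqrt{42}}{100349520}$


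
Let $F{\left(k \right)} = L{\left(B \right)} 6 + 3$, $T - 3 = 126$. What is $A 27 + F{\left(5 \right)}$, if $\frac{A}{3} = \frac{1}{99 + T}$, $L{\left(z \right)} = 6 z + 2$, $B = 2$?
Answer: $\frac{6639}{76} \approx 87.355$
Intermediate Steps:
$T = 129$ ($T = 3 + 126 = 129$)
$L{\left(z \right)} = 2 + 6 z$
$F{\left(k \right)} = 87$ ($F{\left(k \right)} = \left(2 + 6 \cdot 2\right) 6 + 3 = \left(2 + 12\right) 6 + 3 = 14 \cdot 6 + 3 = 84 + 3 = 87$)
$A = \frac{1}{76}$ ($A = \frac{3}{99 + 129} = \frac{3}{228} = 3 \cdot \frac{1}{228} = \frac{1}{76} \approx 0.013158$)
$A 27 + F{\left(5 \right)} = \frac{1}{76} \cdot 27 + 87 = \frac{27}{76} + 87 = \frac{6639}{76}$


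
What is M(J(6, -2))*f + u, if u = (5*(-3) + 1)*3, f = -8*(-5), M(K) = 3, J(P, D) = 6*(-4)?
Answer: 78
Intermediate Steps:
J(P, D) = -24
f = 40
u = -42 (u = (-15 + 1)*3 = -14*3 = -42)
M(J(6, -2))*f + u = 3*40 - 42 = 120 - 42 = 78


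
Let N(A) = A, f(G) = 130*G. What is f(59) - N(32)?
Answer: 7638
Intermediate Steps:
f(59) - N(32) = 130*59 - 1*32 = 7670 - 32 = 7638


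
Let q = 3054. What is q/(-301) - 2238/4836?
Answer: -2573797/242606 ≈ -10.609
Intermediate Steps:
q/(-301) - 2238/4836 = 3054/(-301) - 2238/4836 = 3054*(-1/301) - 2238*1/4836 = -3054/301 - 373/806 = -2573797/242606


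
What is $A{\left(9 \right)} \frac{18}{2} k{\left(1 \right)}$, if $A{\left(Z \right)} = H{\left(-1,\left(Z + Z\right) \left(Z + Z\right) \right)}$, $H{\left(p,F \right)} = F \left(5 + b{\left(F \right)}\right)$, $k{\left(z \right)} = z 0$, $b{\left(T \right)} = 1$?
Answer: $0$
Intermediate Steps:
$k{\left(z \right)} = 0$
$H{\left(p,F \right)} = 6 F$ ($H{\left(p,F \right)} = F \left(5 + 1\right) = F 6 = 6 F$)
$A{\left(Z \right)} = 24 Z^{2}$ ($A{\left(Z \right)} = 6 \left(Z + Z\right) \left(Z + Z\right) = 6 \cdot 2 Z 2 Z = 6 \cdot 4 Z^{2} = 24 Z^{2}$)
$A{\left(9 \right)} \frac{18}{2} k{\left(1 \right)} = 24 \cdot 9^{2} \cdot \frac{18}{2} \cdot 0 = 24 \cdot 81 \cdot 18 \cdot \frac{1}{2} \cdot 0 = 1944 \cdot 9 \cdot 0 = 17496 \cdot 0 = 0$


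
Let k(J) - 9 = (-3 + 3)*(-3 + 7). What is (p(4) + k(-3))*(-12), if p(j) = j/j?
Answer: -120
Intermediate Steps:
p(j) = 1
k(J) = 9 (k(J) = 9 + (-3 + 3)*(-3 + 7) = 9 + 0*4 = 9 + 0 = 9)
(p(4) + k(-3))*(-12) = (1 + 9)*(-12) = 10*(-12) = -120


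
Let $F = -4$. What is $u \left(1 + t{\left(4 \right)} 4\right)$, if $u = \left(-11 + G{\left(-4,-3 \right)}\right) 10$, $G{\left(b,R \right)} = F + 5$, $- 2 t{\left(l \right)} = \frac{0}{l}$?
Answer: $-100$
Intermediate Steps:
$t{\left(l \right)} = 0$ ($t{\left(l \right)} = - \frac{0 \frac{1}{l}}{2} = \left(- \frac{1}{2}\right) 0 = 0$)
$G{\left(b,R \right)} = 1$ ($G{\left(b,R \right)} = -4 + 5 = 1$)
$u = -100$ ($u = \left(-11 + 1\right) 10 = \left(-10\right) 10 = -100$)
$u \left(1 + t{\left(4 \right)} 4\right) = - 100 \left(1 + 0 \cdot 4\right) = - 100 \left(1 + 0\right) = \left(-100\right) 1 = -100$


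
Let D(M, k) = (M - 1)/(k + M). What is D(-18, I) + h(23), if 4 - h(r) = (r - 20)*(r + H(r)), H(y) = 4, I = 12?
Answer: -443/6 ≈ -73.833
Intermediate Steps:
h(r) = 4 - (-20 + r)*(4 + r) (h(r) = 4 - (r - 20)*(r + 4) = 4 - (-20 + r)*(4 + r))
D(M, k) = (-1 + M)/(M + k)
D(-18, I) + h(23) = (-1 - 18)/(-18 + 12) + (84 - 1*23**2 + 16*23) = -19/(-6) + (84 - 1*529 + 368) = -1/6*(-19) + (84 - 529 + 368) = 19/6 - 77 = -443/6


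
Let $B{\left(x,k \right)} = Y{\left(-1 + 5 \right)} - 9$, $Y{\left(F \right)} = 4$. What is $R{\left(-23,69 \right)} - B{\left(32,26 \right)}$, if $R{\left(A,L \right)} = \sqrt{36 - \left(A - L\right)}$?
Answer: $5 + 8 \sqrt{2} \approx 16.314$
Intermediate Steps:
$B{\left(x,k \right)} = -5$ ($B{\left(x,k \right)} = 4 - 9 = -5$)
$R{\left(A,L \right)} = \sqrt{36 + L - A}$
$R{\left(-23,69 \right)} - B{\left(32,26 \right)} = \sqrt{36 + 69 - -23} - -5 = \sqrt{36 + 69 + 23} + 5 = \sqrt{128} + 5 = 8 \sqrt{2} + 5 = 5 + 8 \sqrt{2}$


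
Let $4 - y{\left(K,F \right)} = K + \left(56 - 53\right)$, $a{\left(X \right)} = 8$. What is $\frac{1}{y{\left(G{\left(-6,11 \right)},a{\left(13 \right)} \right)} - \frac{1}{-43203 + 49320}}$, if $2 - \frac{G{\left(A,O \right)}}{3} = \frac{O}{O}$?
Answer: $- \frac{6117}{12235} \approx -0.49996$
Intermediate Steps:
$G{\left(A,O \right)} = 3$ ($G{\left(A,O \right)} = 6 - 3 \frac{O}{O} = 6 - 3 = 3$)
$y{\left(K,F \right)} = 1 - K$ ($y{\left(K,F \right)} = 4 - \left(K + \left(56 - 53\right)\right) = 4 - \left(K + 3\right) = 4 - \left(3 + K\right) = 1 - K$)
$\frac{1}{y{\left(G{\left(-6,11 \right)},a{\left(13 \right)} \right)} - \frac{1}{-43203 + 49320}} = \frac{1}{\left(1 - 3\right) - \frac{1}{-43203 + 49320}} = \frac{1}{\left(1 - 3\right) - \frac{1}{6117}} = \frac{1}{-2 - \frac{1}{6117}} = \frac{1}{- \frac{12235}{6117}} = - \frac{6117}{12235}$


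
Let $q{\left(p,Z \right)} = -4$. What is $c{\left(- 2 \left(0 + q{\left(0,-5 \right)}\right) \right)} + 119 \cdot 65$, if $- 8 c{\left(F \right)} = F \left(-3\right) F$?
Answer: $7759$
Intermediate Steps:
$c{\left(F \right)} = \frac{3 F^{2}}{8}$ ($c{\left(F \right)} = - \frac{F \left(-3\right) F}{8} = - \frac{- 3 F F}{8} = - \frac{\left(-3\right) F^{2}}{8} = \frac{3 F^{2}}{8}$)
$c{\left(- 2 \left(0 + q{\left(0,-5 \right)}\right) \right)} + 119 \cdot 65 = \frac{3 \left(- 2 \left(0 - 4\right)\right)^{2}}{8} + 119 \cdot 65 = \frac{3 \left(\left(-2\right) \left(-4\right)\right)^{2}}{8} + 7735 = \frac{3 \cdot 8^{2}}{8} + 7735 = \frac{3}{8} \cdot 64 + 7735 = 24 + 7735 = 7759$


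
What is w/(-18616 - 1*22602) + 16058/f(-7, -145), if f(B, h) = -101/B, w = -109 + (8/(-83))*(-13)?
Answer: 384552395407/345530494 ≈ 1112.9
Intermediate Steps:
w = -8943/83 (w = -109 + (8*(-1/83))*(-13) = -109 - 8/83*(-13) = -109 + 104/83 = -8943/83 ≈ -107.75)
w/(-18616 - 1*22602) + 16058/f(-7, -145) = -8943/(83*(-18616 - 1*22602)) + 16058/((-101/(-7))) = -8943/(83*(-18616 - 22602)) + 16058/((-101*(-⅐))) = -8943/83/(-41218) + 16058/(101/7) = -8943/83*(-1/41218) + 16058*(7/101) = 8943/3421094 + 112406/101 = 384552395407/345530494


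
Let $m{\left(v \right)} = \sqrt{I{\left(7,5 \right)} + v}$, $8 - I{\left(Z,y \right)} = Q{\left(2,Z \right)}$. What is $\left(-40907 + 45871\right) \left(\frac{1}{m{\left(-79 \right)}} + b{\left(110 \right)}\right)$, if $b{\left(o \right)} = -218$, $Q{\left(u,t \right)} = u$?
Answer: $-1082152 - 68 i \sqrt{73} \approx -1.0822 \cdot 10^{6} - 580.99 i$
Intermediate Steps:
$I{\left(Z,y \right)} = 6$ ($I{\left(Z,y \right)} = 8 - 2 = 6$)
$m{\left(v \right)} = \sqrt{6 + v}$
$\left(-40907 + 45871\right) \left(\frac{1}{m{\left(-79 \right)}} + b{\left(110 \right)}\right) = \left(-40907 + 45871\right) \left(\frac{1}{\sqrt{6 - 79}} - 218\right) = 4964 \left(\frac{1}{\sqrt{-73}} - 218\right) = 4964 \left(\frac{1}{i \sqrt{73}} - 218\right) = 4964 \left(- \frac{i \sqrt{73}}{73} - 218\right) = 4964 \left(-218 - \frac{i \sqrt{73}}{73}\right) = -1082152 - 68 i \sqrt{73}$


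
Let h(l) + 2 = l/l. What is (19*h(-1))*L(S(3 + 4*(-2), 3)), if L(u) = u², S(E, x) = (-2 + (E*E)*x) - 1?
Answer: -98496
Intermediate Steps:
S(E, x) = -3 + x*E² (S(E, x) = (-2 + E²*x) - 1 = (-2 + x*E²) - 1 = -3 + x*E²)
h(l) = -1 (h(l) = -2 + l/l = -2 + 1 = -1)
(19*h(-1))*L(S(3 + 4*(-2), 3)) = (19*(-1))*(-3 + 3*(3 + 4*(-2))²)² = -19*(-3 + 3*(3 - 8)²)² = -19*(-3 + 3*(-5)²)² = -19*(-3 + 3*25)² = -19*(-3 + 75)² = -19*72² = -19*5184 = -98496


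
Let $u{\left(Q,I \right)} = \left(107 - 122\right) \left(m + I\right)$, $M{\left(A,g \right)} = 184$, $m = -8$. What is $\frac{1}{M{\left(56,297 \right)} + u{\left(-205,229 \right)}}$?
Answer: $- \frac{1}{3131} \approx -0.00031939$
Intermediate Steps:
$u{\left(Q,I \right)} = 120 - 15 I$ ($u{\left(Q,I \right)} = \left(107 - 122\right) \left(-8 + I\right) = - 15 \left(-8 + I\right) = 120 - 15 I$)
$\frac{1}{M{\left(56,297 \right)} + u{\left(-205,229 \right)}} = \frac{1}{184 + \left(120 - 3435\right)} = \frac{1}{184 - 3315} = \frac{1}{-3131} = - \frac{1}{3131}$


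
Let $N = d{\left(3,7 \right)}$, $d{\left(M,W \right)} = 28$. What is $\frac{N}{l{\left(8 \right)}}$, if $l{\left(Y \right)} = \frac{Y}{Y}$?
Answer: $28$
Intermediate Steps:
$l{\left(Y \right)} = 1$
$N = 28$
$\frac{N}{l{\left(8 \right)}} = \frac{28}{1} = 28 \cdot 1 = 28$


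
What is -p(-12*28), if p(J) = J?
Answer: 336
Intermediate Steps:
-p(-12*28) = -(-12)*28 = -1*(-336) = 336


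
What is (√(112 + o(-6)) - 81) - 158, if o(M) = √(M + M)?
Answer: -239 + √(112 + 2*I*√3) ≈ -228.42 + 0.16364*I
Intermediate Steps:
o(M) = √2*√M (o(M) = √(2*M) = √2*√M)
(√(112 + o(-6)) - 81) - 158 = (√(112 + √2*√(-6)) - 81) - 158 = (√(112 + √2*(I*√6)) - 81) - 158 = (√(112 + 2*I*√3) - 81) - 158 = (-81 + √(112 + 2*I*√3)) - 158 = -239 + √(112 + 2*I*√3)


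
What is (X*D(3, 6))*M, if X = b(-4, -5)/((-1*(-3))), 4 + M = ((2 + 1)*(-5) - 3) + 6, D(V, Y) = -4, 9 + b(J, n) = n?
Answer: -896/3 ≈ -298.67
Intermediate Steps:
b(J, n) = -9 + n
M = -16 (M = -4 + (((2 + 1)*(-5) - 3) + 6) = -4 + ((3*(-5) - 3) + 6) = -4 + ((-15 - 3) + 6) = -4 + (-18 + 6) = -4 - 12 = -16)
X = -14/3 (X = (-9 - 5)/((-1*(-3))) = -14/3 ≈ -4.6667)
(X*D(3, 6))*M = -14/3*(-4)*(-16) = (56/3)*(-16) = -896/3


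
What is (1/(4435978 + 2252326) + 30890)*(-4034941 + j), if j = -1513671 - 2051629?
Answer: -1570222791275845201/6688304 ≈ -2.3477e+11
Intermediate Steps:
j = -3565300
(1/(4435978 + 2252326) + 30890)*(-4034941 + j) = (1/(4435978 + 2252326) + 30890)*(-4034941 - 3565300) = (1/6688304 + 30890)*(-7600241) = (206601710561/6688304)*(-7600241) = -1570222791275845201/6688304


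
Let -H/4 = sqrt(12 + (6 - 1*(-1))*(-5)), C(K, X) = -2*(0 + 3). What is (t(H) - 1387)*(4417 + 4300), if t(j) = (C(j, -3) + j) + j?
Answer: -12142781 - 69736*I*sqrt(23) ≈ -1.2143e+7 - 3.3444e+5*I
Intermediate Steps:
C(K, X) = -6 (C(K, X) = -2*3 = -6)
H = -4*I*sqrt(23) (H = -4*sqrt(12 + (6 - 1*(-1))*(-5)) = -4*sqrt(12 + (6 + 1)*(-5)) = -4*sqrt(12 + 7*(-5)) = -4*sqrt(12 - 35) = -4*I*sqrt(23) ≈ -19.183*I)
t(j) = -6 + 2*j (t(j) = (-6 + j) + j = -6 + 2*j)
(t(H) - 1387)*(4417 + 4300) = ((-6 + 2*(-4*I*sqrt(23))) - 1387)*(4417 + 4300) = ((-6 - 8*I*sqrt(23)) - 1387)*8717 = (-1393 - 8*I*sqrt(23))*8717 = -12142781 - 69736*I*sqrt(23)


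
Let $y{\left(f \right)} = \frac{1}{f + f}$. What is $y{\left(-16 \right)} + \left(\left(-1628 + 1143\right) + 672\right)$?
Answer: $\frac{5983}{32} \approx 186.97$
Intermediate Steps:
$y{\left(f \right)} = \frac{1}{2 f}$
$y{\left(-16 \right)} + \left(\left(-1628 + 1143\right) + 672\right) = \frac{1}{2 \left(-16\right)} + \left(\left(-1628 + 1143\right) + 672\right) = \frac{1}{2} \left(- \frac{1}{16}\right) + \left(-485 + 672\right) = - \frac{1}{32} + 187 = \frac{5983}{32}$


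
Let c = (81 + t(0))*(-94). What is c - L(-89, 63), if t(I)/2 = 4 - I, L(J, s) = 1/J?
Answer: -744573/89 ≈ -8366.0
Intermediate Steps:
t(I) = 8 - 2*I (t(I) = 2*(4 - I) = 8 - 2*I)
c = -8366 (c = (81 + (8 - 2*0))*(-94) = (81 + (8 + 0))*(-94) = (81 + 8)*(-94) = 89*(-94) = -8366)
c - L(-89, 63) = -8366 - 1/(-89) = -8366 - 1*(-1/89) = -8366 + 1/89 = -744573/89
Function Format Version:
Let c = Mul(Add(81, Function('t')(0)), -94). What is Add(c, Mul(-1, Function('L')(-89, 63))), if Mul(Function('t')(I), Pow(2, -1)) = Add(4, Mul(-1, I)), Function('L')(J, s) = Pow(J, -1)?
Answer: Rational(-744573, 89) ≈ -8366.0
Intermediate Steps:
Function('t')(I) = Add(8, Mul(-2, I)) (Function('t')(I) = Mul(2, Add(4, Mul(-1, I))) = Add(8, Mul(-2, I)))
c = -8366 (c = Mul(Add(81, Add(8, Mul(-2, 0))), -94) = Mul(Add(81, Add(8, 0)), -94) = Mul(Add(81, 8), -94) = Mul(89, -94) = -8366)
Add(c, Mul(-1, Function('L')(-89, 63))) = Add(-8366, Mul(-1, Pow(-89, -1))) = Add(-8366, Mul(-1, Rational(-1, 89))) = Add(-8366, Rational(1, 89)) = Rational(-744573, 89)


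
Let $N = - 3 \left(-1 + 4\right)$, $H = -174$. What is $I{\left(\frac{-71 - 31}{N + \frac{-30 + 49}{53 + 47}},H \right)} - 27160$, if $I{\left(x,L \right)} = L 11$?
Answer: $-29074$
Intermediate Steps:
$N = -9$ ($N = \left(-3\right) 3 = -9$)
$I{\left(x,L \right)} = 11 L$
$I{\left(\frac{-71 - 31}{N + \frac{-30 + 49}{53 + 47}},H \right)} - 27160 = 11 \left(-174\right) - 27160 = -1914 - 27160 = -29074$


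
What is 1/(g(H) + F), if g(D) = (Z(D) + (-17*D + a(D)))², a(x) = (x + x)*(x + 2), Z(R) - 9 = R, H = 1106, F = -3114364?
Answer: 1/5920502923317 ≈ 1.6890e-13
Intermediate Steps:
Z(R) = 9 + R
a(x) = 2*x*(2 + x) (a(x) = (2*x)*(2 + x) = 2*x*(2 + x))
g(D) = (9 - 16*D + 2*D*(2 + D))² (g(D) = ((9 + D) + (-17*D + 2*D*(2 + D)))² = (9 - 16*D + 2*D*(2 + D))²)
1/(g(H) + F) = 1/((9 - 12*1106 + 2*1106²)² - 3114364) = 1/((9 - 13272 + 2*1223236)² - 3114364) = 1/((9 - 13272 + 2446472)² - 3114364) = 1/(2433209² - 3114364) = 1/(5920506037681 - 3114364) = 1/5920502923317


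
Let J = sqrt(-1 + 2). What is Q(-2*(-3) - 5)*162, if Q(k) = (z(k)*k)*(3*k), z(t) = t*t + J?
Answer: 972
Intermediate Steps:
J = 1 (J = sqrt(1) = 1)
z(t) = 1 + t**2 (z(t) = t*t + 1 = t**2 + 1 = 1 + t**2)
Q(k) = 3*k**2*(1 + k**2) (Q(k) = ((1 + k**2)*k)*(3*k) = (k*(1 + k**2))*(3*k) = 3*k**2*(1 + k**2))
Q(-2*(-3) - 5)*162 = (3*(-2*(-3) - 5)**2*(1 + (-2*(-3) - 5)**2))*162 = (3*(6 - 5)**2*(1 + (6 - 5)**2))*162 = (3*1**2*(1 + 1**2))*162 = (3*1*(1 + 1))*162 = (3*1*2)*162 = 6*162 = 972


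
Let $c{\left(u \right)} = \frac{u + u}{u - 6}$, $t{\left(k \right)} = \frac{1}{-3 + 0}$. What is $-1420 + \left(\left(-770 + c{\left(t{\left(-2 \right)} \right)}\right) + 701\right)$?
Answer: $- \frac{28289}{19} \approx -1488.9$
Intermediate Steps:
$t{\left(k \right)} = - \frac{1}{3}$ ($t{\left(k \right)} = \frac{1}{-3} = - \frac{1}{3}$)
$c{\left(u \right)} = \frac{2 u}{-6 + u}$
$-1420 + \left(\left(-770 + c{\left(t{\left(-2 \right)} \right)}\right) + 701\right) = -1420 - \left(69 + \frac{2}{3 \left(-6 - \frac{1}{3}\right)}\right) = -1420 + \left(\left(-770 + 2 \left(- \frac{1}{3}\right) \frac{1}{- \frac{19}{3}}\right) + 701\right) = -1420 + \left(\left(-770 + 2 \left(- \frac{1}{3}\right) \left(- \frac{3}{19}\right)\right) + 701\right) = -1420 + \left(\left(-770 + \frac{2}{19}\right) + 701\right) = -1420 + \left(- \frac{14628}{19} + 701\right) = -1420 - \frac{1309}{19} = - \frac{28289}{19}$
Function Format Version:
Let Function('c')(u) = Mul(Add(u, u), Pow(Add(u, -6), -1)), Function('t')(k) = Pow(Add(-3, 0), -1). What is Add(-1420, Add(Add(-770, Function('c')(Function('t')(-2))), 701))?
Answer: Rational(-28289, 19) ≈ -1488.9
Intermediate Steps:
Function('t')(k) = Rational(-1, 3) (Function('t')(k) = Pow(-3, -1) = Rational(-1, 3))
Function('c')(u) = Mul(2, u, Pow(Add(-6, u), -1)) (Function('c')(u) = Mul(Mul(2, u), Pow(Add(-6, u), -1)) = Mul(2, u, Pow(Add(-6, u), -1)))
Add(-1420, Add(Add(-770, Function('c')(Function('t')(-2))), 701)) = Add(-1420, Add(Add(-770, Mul(2, Rational(-1, 3), Pow(Add(-6, Rational(-1, 3)), -1))), 701)) = Add(-1420, Add(Add(-770, Mul(2, Rational(-1, 3), Pow(Rational(-19, 3), -1))), 701)) = Add(-1420, Add(Add(-770, Mul(2, Rational(-1, 3), Rational(-3, 19))), 701)) = Add(-1420, Add(Add(-770, Rational(2, 19)), 701)) = Add(-1420, Add(Rational(-14628, 19), 701)) = Add(-1420, Rational(-1309, 19)) = Rational(-28289, 19)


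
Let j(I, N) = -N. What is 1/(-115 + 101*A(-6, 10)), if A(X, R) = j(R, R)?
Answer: -1/1125 ≈ -0.00088889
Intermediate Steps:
A(X, R) = -R
1/(-115 + 101*A(-6, 10)) = 1/(-115 + 101*(-1*10)) = 1/(-115 + 101*(-10)) = 1/(-115 - 1010) = 1/(-1125) = -1/1125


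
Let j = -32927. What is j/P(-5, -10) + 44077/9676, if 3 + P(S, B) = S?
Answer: 79738567/19352 ≈ 4120.4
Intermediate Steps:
P(S, B) = -3 + S
j/P(-5, -10) + 44077/9676 = -32927/(-3 - 5) + 44077/9676 = -32927/(-8) + 44077*(1/9676) = -32927*(-⅛) + 44077/9676 = 32927/8 + 44077/9676 = 79738567/19352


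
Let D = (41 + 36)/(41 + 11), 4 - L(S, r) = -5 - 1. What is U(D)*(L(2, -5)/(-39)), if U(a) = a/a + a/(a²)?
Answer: -430/1001 ≈ -0.42957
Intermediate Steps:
L(S, r) = 10 (L(S, r) = 4 - (-5 - 1) = 4 - 1*(-6) = 4 + 6 = 10)
D = 77/52 ≈ 1.4808
U(a) = 1 + 1/a (U(a) = 1 + a/a² = 1 + 1/a)
U(D)*(L(2, -5)/(-39)) = ((1 + 77/52)/(77/52))*(10/(-39)) = ((52/77)*(129/52))*(10*(-1/39)) = (129/77)*(-10/39) = -430/1001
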